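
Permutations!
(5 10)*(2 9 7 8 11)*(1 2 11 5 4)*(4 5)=(11)(1 2 9 7 8 4)(5 10)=[0, 2, 9, 3, 1, 10, 6, 8, 4, 7, 5, 11]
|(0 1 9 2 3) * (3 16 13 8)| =8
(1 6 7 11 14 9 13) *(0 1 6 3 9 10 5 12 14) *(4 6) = [1, 3, 2, 9, 6, 12, 7, 11, 8, 13, 5, 0, 14, 4, 10] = (0 1 3 9 13 4 6 7 11)(5 12 14 10)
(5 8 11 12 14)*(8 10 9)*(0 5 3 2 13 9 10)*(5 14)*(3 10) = (0 14 10 3 2 13 9 8 11 12 5) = [14, 1, 13, 2, 4, 0, 6, 7, 11, 8, 3, 12, 5, 9, 10]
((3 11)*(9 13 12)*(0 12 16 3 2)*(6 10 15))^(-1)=(0 2 11 3 16 13 9 12)(6 15 10)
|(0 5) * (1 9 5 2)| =|(0 2 1 9 5)| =5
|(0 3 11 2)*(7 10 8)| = 12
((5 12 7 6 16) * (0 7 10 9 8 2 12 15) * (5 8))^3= (0 16 12 5 7 8 10 15 6 2 9)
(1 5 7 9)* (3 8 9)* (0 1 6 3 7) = (0 1 5)(3 8 9 6) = [1, 5, 2, 8, 4, 0, 3, 7, 9, 6]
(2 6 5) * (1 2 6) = (1 2)(5 6) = [0, 2, 1, 3, 4, 6, 5]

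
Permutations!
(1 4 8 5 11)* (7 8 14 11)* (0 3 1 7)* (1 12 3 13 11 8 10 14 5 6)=(0 13 11 7 10 14 8 6 1 4 5)(3 12)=[13, 4, 2, 12, 5, 0, 1, 10, 6, 9, 14, 7, 3, 11, 8]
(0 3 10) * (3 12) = (0 12 3 10) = [12, 1, 2, 10, 4, 5, 6, 7, 8, 9, 0, 11, 3]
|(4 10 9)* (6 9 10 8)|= 4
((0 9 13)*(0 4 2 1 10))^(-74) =((0 9 13 4 2 1 10))^(-74) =(0 4 10 13 1 9 2)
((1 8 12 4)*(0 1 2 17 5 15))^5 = (0 2 1 17 8 5 12 15 4)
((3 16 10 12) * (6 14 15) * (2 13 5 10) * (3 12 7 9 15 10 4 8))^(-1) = ((2 13 5 4 8 3 16)(6 14 10 7 9 15))^(-1) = (2 16 3 8 4 5 13)(6 15 9 7 10 14)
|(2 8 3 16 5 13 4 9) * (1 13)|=9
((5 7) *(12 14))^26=(14)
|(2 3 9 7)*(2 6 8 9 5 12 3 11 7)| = 6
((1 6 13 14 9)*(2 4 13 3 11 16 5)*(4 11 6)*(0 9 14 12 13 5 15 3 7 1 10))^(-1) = (0 10 9)(1 7 6 3 15 16 11 2 5 4)(12 13)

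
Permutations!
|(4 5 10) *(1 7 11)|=|(1 7 11)(4 5 10)|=3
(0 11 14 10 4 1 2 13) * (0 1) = (0 11 14 10 4)(1 2 13) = [11, 2, 13, 3, 0, 5, 6, 7, 8, 9, 4, 14, 12, 1, 10]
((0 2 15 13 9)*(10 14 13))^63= (15)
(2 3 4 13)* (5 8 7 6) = (2 3 4 13)(5 8 7 6) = [0, 1, 3, 4, 13, 8, 5, 6, 7, 9, 10, 11, 12, 2]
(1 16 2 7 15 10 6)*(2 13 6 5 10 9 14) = (1 16 13 6)(2 7 15 9 14)(5 10) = [0, 16, 7, 3, 4, 10, 1, 15, 8, 14, 5, 11, 12, 6, 2, 9, 13]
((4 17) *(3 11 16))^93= (4 17)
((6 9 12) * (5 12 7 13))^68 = ((5 12 6 9 7 13))^68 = (5 6 7)(9 13 12)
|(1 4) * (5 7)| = |(1 4)(5 7)| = 2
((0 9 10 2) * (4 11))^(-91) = ((0 9 10 2)(4 11))^(-91) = (0 9 10 2)(4 11)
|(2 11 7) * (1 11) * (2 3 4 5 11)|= 10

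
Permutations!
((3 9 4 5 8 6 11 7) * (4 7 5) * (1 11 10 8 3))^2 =(1 5 9)(3 7 11)(6 8 10)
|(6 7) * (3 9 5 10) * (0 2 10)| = 6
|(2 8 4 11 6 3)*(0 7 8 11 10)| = |(0 7 8 4 10)(2 11 6 3)| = 20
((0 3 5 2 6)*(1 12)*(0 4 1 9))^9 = (12) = ((0 3 5 2 6 4 1 12 9))^9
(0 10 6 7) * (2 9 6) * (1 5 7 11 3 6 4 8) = (0 10 2 9 4 8 1 5 7)(3 6 11) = [10, 5, 9, 6, 8, 7, 11, 0, 1, 4, 2, 3]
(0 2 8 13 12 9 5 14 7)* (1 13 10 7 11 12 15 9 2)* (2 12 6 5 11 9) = (0 1 13 15 2 8 10 7)(5 14 9 11 6) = [1, 13, 8, 3, 4, 14, 5, 0, 10, 11, 7, 6, 12, 15, 9, 2]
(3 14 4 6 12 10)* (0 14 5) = (0 14 4 6 12 10 3 5) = [14, 1, 2, 5, 6, 0, 12, 7, 8, 9, 3, 11, 10, 13, 4]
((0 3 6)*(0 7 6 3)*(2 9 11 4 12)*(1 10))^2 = (2 11 12 9 4)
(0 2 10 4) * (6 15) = (0 2 10 4)(6 15) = [2, 1, 10, 3, 0, 5, 15, 7, 8, 9, 4, 11, 12, 13, 14, 6]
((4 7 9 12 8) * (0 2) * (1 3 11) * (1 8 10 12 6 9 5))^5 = (0 2)(1 7 8 3 5 4 11)(6 9)(10 12)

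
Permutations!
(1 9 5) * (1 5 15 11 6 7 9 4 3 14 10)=(1 4 3 14 10)(6 7 9 15 11)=[0, 4, 2, 14, 3, 5, 7, 9, 8, 15, 1, 6, 12, 13, 10, 11]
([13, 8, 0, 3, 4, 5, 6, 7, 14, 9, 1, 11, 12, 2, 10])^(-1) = (0 2 13)(1 10 14 8)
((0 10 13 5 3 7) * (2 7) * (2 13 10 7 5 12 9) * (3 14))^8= ((0 7)(2 5 14 3 13 12 9))^8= (2 5 14 3 13 12 9)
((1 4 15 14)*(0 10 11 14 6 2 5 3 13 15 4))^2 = (0 11 1 10 14)(2 3 15)(5 13 6)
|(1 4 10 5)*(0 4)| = |(0 4 10 5 1)| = 5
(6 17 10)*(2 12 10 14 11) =[0, 1, 12, 3, 4, 5, 17, 7, 8, 9, 6, 2, 10, 13, 11, 15, 16, 14] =(2 12 10 6 17 14 11)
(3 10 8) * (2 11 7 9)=(2 11 7 9)(3 10 8)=[0, 1, 11, 10, 4, 5, 6, 9, 3, 2, 8, 7]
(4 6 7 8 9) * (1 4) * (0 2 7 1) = (0 2 7 8 9)(1 4 6) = [2, 4, 7, 3, 6, 5, 1, 8, 9, 0]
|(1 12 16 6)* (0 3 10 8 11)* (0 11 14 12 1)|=|(0 3 10 8 14 12 16 6)|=8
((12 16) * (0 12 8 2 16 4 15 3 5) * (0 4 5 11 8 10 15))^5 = (0 12 5 4)(2 11 15 16 8 3 10)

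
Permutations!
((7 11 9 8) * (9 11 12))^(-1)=(7 8 9 12)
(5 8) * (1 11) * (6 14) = (1 11)(5 8)(6 14) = [0, 11, 2, 3, 4, 8, 14, 7, 5, 9, 10, 1, 12, 13, 6]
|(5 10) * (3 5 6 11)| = 5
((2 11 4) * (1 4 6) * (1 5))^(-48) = (11)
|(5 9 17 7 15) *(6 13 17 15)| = 12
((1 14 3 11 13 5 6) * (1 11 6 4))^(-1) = (1 4 5 13 11 6 3 14)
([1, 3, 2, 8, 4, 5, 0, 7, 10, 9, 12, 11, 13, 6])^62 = [13, 6, 2, 0, 4, 5, 12, 7, 1, 9, 3, 11, 8, 10]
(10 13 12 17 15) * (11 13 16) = (10 16 11 13 12 17 15) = [0, 1, 2, 3, 4, 5, 6, 7, 8, 9, 16, 13, 17, 12, 14, 10, 11, 15]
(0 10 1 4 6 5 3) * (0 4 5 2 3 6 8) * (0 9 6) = (0 10 1 5)(2 3 4 8 9 6) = [10, 5, 3, 4, 8, 0, 2, 7, 9, 6, 1]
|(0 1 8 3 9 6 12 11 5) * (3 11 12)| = |(12)(0 1 8 11 5)(3 9 6)| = 15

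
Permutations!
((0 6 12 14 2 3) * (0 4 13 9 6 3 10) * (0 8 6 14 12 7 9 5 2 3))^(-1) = ((2 10 8 6 7 9 14 3 4 13 5))^(-1) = (2 5 13 4 3 14 9 7 6 8 10)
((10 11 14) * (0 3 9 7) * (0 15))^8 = ((0 3 9 7 15)(10 11 14))^8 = (0 7 3 15 9)(10 14 11)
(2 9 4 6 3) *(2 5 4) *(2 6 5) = (2 9 6 3)(4 5) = [0, 1, 9, 2, 5, 4, 3, 7, 8, 6]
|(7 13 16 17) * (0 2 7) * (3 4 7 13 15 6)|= |(0 2 13 16 17)(3 4 7 15 6)|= 5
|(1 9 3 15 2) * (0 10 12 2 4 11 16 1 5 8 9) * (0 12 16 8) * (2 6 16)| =12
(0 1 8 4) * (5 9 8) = (0 1 5 9 8 4) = [1, 5, 2, 3, 0, 9, 6, 7, 4, 8]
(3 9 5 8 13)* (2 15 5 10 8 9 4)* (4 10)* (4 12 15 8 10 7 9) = (2 8 13 3 7 9 12 15 5 4) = [0, 1, 8, 7, 2, 4, 6, 9, 13, 12, 10, 11, 15, 3, 14, 5]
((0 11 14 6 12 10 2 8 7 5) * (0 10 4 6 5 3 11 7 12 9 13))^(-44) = ((0 7 3 11 14 5 10 2 8 12 4 6 9 13))^(-44) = (0 9 4 8 10 14 3)(2 5 11 7 13 6 12)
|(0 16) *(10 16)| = |(0 10 16)| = 3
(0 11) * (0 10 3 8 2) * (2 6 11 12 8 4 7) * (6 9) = (0 12 8 9 6 11 10 3 4 7 2) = [12, 1, 0, 4, 7, 5, 11, 2, 9, 6, 3, 10, 8]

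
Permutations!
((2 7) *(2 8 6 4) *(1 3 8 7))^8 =((1 3 8 6 4 2))^8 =(1 8 4)(2 3 6)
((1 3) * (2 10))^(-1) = (1 3)(2 10)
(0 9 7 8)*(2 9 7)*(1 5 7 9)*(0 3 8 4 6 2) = (0 9)(1 5 7 4 6 2)(3 8) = [9, 5, 1, 8, 6, 7, 2, 4, 3, 0]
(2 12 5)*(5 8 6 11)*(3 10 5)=(2 12 8 6 11 3 10 5)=[0, 1, 12, 10, 4, 2, 11, 7, 6, 9, 5, 3, 8]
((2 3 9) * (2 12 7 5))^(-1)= ((2 3 9 12 7 5))^(-1)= (2 5 7 12 9 3)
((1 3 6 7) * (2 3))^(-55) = ((1 2 3 6 7))^(-55) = (7)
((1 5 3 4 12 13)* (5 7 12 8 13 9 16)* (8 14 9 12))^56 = (3 14 16)(4 9 5) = ((1 7 8 13)(3 4 14 9 16 5))^56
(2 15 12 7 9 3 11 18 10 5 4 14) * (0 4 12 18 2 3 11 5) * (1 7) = [4, 7, 15, 5, 14, 12, 6, 9, 8, 11, 0, 2, 1, 13, 3, 18, 16, 17, 10] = (0 4 14 3 5 12 1 7 9 11 2 15 18 10)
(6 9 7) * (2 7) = (2 7 6 9) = [0, 1, 7, 3, 4, 5, 9, 6, 8, 2]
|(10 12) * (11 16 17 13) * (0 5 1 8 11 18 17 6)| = |(0 5 1 8 11 16 6)(10 12)(13 18 17)| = 42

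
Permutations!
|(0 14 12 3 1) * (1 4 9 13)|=8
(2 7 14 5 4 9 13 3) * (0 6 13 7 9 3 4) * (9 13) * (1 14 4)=(0 6 9 7 4 3 2 13 1 14 5)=[6, 14, 13, 2, 3, 0, 9, 4, 8, 7, 10, 11, 12, 1, 5]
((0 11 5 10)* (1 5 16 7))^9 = ((0 11 16 7 1 5 10))^9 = (0 16 1 10 11 7 5)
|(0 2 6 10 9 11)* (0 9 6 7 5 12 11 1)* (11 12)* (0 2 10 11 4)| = |(12)(0 10 6 11 9 1 2 7 5 4)| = 10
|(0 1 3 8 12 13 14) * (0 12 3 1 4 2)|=6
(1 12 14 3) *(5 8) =[0, 12, 2, 1, 4, 8, 6, 7, 5, 9, 10, 11, 14, 13, 3] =(1 12 14 3)(5 8)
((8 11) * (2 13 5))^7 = (2 13 5)(8 11)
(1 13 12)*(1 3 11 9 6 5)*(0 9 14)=(0 9 6 5 1 13 12 3 11 14)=[9, 13, 2, 11, 4, 1, 5, 7, 8, 6, 10, 14, 3, 12, 0]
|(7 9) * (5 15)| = 2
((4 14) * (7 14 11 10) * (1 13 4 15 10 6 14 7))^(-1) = (1 10 15 14 6 11 4 13)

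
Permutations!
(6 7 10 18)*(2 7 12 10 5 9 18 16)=[0, 1, 7, 3, 4, 9, 12, 5, 8, 18, 16, 11, 10, 13, 14, 15, 2, 17, 6]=(2 7 5 9 18 6 12 10 16)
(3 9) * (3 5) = (3 9 5) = [0, 1, 2, 9, 4, 3, 6, 7, 8, 5]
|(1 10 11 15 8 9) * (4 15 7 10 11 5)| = |(1 11 7 10 5 4 15 8 9)| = 9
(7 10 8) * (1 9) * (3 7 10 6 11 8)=(1 9)(3 7 6 11 8 10)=[0, 9, 2, 7, 4, 5, 11, 6, 10, 1, 3, 8]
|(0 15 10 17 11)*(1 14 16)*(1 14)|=10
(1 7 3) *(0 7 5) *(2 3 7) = (7)(0 2 3 1 5) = [2, 5, 3, 1, 4, 0, 6, 7]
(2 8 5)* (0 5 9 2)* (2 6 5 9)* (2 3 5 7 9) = (0 2 8 3 5)(6 7 9) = [2, 1, 8, 5, 4, 0, 7, 9, 3, 6]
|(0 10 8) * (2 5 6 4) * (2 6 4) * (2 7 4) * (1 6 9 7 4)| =|(0 10 8)(1 6 4 9 7)(2 5)| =30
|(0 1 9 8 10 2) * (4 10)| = 7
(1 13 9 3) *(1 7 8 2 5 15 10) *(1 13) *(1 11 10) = (1 11 10 13 9 3 7 8 2 5 15) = [0, 11, 5, 7, 4, 15, 6, 8, 2, 3, 13, 10, 12, 9, 14, 1]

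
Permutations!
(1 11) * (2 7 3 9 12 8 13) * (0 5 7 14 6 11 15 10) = [5, 15, 14, 9, 4, 7, 11, 3, 13, 12, 0, 1, 8, 2, 6, 10] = (0 5 7 3 9 12 8 13 2 14 6 11 1 15 10)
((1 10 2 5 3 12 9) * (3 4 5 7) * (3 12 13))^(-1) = (1 9 12 7 2 10)(3 13)(4 5)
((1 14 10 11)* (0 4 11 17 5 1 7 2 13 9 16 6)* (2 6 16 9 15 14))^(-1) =((0 4 11 7 6)(1 2 13 15 14 10 17 5))^(-1) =(0 6 7 11 4)(1 5 17 10 14 15 13 2)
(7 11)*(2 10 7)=[0, 1, 10, 3, 4, 5, 6, 11, 8, 9, 7, 2]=(2 10 7 11)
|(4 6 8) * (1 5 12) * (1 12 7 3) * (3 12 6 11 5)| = |(1 3)(4 11 5 7 12 6 8)| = 14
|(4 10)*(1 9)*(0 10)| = 6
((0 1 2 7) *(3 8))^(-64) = ((0 1 2 7)(3 8))^(-64) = (8)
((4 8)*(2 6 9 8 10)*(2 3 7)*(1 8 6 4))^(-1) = ((1 8)(2 4 10 3 7)(6 9))^(-1) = (1 8)(2 7 3 10 4)(6 9)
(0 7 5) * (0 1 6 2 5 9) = [7, 6, 5, 3, 4, 1, 2, 9, 8, 0] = (0 7 9)(1 6 2 5)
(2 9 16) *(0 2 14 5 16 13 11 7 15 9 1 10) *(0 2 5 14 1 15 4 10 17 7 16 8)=(0 5 8)(1 17 7 4 10 2 15 9 13 11 16)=[5, 17, 15, 3, 10, 8, 6, 4, 0, 13, 2, 16, 12, 11, 14, 9, 1, 7]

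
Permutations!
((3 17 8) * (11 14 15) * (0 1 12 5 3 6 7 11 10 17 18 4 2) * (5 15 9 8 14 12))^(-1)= (0 2 4 18 3 5 1)(6 8 9 14 17 10 15 12 11 7)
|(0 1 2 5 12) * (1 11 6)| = 7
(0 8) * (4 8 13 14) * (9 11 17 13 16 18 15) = (0 16 18 15 9 11 17 13 14 4 8) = [16, 1, 2, 3, 8, 5, 6, 7, 0, 11, 10, 17, 12, 14, 4, 9, 18, 13, 15]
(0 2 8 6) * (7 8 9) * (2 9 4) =(0 9 7 8 6)(2 4) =[9, 1, 4, 3, 2, 5, 0, 8, 6, 7]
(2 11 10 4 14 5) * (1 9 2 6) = (1 9 2 11 10 4 14 5 6) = [0, 9, 11, 3, 14, 6, 1, 7, 8, 2, 4, 10, 12, 13, 5]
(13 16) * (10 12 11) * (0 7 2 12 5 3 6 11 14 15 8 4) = (0 7 2 12 14 15 8 4)(3 6 11 10 5)(13 16) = [7, 1, 12, 6, 0, 3, 11, 2, 4, 9, 5, 10, 14, 16, 15, 8, 13]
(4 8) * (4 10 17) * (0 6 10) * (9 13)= (0 6 10 17 4 8)(9 13)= [6, 1, 2, 3, 8, 5, 10, 7, 0, 13, 17, 11, 12, 9, 14, 15, 16, 4]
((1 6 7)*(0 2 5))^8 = ((0 2 5)(1 6 7))^8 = (0 5 2)(1 7 6)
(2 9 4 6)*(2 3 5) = (2 9 4 6 3 5) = [0, 1, 9, 5, 6, 2, 3, 7, 8, 4]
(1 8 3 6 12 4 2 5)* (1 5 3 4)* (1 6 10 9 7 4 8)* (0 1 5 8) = (0 1 5 8)(2 3 10 9 7 4)(6 12) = [1, 5, 3, 10, 2, 8, 12, 4, 0, 7, 9, 11, 6]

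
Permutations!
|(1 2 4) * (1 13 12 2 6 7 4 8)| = |(1 6 7 4 13 12 2 8)| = 8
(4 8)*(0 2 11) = [2, 1, 11, 3, 8, 5, 6, 7, 4, 9, 10, 0] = (0 2 11)(4 8)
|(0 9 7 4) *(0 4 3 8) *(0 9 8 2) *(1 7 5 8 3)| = 6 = |(0 3 2)(1 7)(5 8 9)|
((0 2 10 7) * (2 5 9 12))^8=(0 5 9 12 2 10 7)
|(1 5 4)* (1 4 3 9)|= |(1 5 3 9)|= 4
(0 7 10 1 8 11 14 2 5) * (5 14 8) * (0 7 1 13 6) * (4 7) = (0 1 5 4 7 10 13 6)(2 14)(8 11) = [1, 5, 14, 3, 7, 4, 0, 10, 11, 9, 13, 8, 12, 6, 2]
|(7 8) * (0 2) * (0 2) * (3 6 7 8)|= |(8)(3 6 7)|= 3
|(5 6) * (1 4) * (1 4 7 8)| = 6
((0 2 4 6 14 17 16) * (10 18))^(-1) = ((0 2 4 6 14 17 16)(10 18))^(-1) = (0 16 17 14 6 4 2)(10 18)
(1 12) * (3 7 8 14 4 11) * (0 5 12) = (0 5 12 1)(3 7 8 14 4 11) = [5, 0, 2, 7, 11, 12, 6, 8, 14, 9, 10, 3, 1, 13, 4]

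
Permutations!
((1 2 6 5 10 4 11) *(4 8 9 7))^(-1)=(1 11 4 7 9 8 10 5 6 2)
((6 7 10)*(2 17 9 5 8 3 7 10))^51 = (2 9 8 7 17 5 3)(6 10)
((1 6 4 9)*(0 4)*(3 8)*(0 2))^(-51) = ((0 4 9 1 6 2)(3 8))^(-51) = (0 1)(2 9)(3 8)(4 6)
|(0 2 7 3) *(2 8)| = 5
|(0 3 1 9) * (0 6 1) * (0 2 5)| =12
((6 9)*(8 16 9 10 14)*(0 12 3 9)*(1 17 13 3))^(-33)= (0 17 9 14)(1 3 10 16)(6 8 12 13)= ((0 12 1 17 13 3 9 6 10 14 8 16))^(-33)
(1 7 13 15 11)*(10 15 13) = (1 7 10 15 11) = [0, 7, 2, 3, 4, 5, 6, 10, 8, 9, 15, 1, 12, 13, 14, 11]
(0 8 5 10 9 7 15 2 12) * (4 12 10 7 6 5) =(0 8 4 12)(2 10 9 6 5 7 15) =[8, 1, 10, 3, 12, 7, 5, 15, 4, 6, 9, 11, 0, 13, 14, 2]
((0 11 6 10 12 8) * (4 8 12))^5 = ((12)(0 11 6 10 4 8))^5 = (12)(0 8 4 10 6 11)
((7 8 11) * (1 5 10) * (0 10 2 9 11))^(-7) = (0 1 2 11 8 10 5 9 7)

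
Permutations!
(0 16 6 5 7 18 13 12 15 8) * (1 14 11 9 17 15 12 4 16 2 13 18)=(18)(0 2 13 4 16 6 5 7 1 14 11 9 17 15 8)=[2, 14, 13, 3, 16, 7, 5, 1, 0, 17, 10, 9, 12, 4, 11, 8, 6, 15, 18]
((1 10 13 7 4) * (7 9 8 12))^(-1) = (1 4 7 12 8 9 13 10) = ((1 10 13 9 8 12 7 4))^(-1)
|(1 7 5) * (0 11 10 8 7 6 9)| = |(0 11 10 8 7 5 1 6 9)| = 9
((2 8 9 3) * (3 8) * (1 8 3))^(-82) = (1 3 8 2 9)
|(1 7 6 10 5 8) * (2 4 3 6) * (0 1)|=10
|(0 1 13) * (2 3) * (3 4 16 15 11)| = 6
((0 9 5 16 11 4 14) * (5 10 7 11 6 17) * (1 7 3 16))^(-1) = (0 14 4 11 7 1 5 17 6 16 3 10 9) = ((0 9 10 3 16 6 17 5 1 7 11 4 14))^(-1)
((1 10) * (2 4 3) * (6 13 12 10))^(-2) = (1 12 6 10 13)(2 4 3)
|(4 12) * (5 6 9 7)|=|(4 12)(5 6 9 7)|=4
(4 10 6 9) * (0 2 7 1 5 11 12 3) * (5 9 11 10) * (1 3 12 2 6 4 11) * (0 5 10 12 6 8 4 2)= (0 8 4 10 2 7 3 5 12 6 1 9 11)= [8, 9, 7, 5, 10, 12, 1, 3, 4, 11, 2, 0, 6]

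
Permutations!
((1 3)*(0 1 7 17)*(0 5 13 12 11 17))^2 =(0 3)(1 7)(5 12 17 13 11)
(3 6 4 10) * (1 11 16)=(1 11 16)(3 6 4 10)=[0, 11, 2, 6, 10, 5, 4, 7, 8, 9, 3, 16, 12, 13, 14, 15, 1]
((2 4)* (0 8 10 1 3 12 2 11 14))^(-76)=(0 3 11 10 2)(1 4 8 12 14)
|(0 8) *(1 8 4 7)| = |(0 4 7 1 8)| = 5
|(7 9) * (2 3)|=2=|(2 3)(7 9)|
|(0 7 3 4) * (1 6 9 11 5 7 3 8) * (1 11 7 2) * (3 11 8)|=10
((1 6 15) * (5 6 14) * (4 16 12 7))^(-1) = ((1 14 5 6 15)(4 16 12 7))^(-1) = (1 15 6 5 14)(4 7 12 16)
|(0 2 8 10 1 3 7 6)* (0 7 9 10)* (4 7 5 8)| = |(0 2 4 7 6 5 8)(1 3 9 10)| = 28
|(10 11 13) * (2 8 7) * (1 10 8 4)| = |(1 10 11 13 8 7 2 4)| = 8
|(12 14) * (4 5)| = |(4 5)(12 14)| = 2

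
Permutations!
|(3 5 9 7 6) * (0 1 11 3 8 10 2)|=|(0 1 11 3 5 9 7 6 8 10 2)|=11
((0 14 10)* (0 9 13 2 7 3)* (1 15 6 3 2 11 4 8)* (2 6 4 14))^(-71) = ((0 2 7 6 3)(1 15 4 8)(9 13 11 14 10))^(-71) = (0 3 6 7 2)(1 15 4 8)(9 10 14 11 13)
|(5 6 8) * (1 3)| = 6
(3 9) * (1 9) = [0, 9, 2, 1, 4, 5, 6, 7, 8, 3] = (1 9 3)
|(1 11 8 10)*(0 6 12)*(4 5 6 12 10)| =|(0 12)(1 11 8 4 5 6 10)| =14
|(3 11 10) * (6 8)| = |(3 11 10)(6 8)| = 6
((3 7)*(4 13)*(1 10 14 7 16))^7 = (1 10 14 7 3 16)(4 13)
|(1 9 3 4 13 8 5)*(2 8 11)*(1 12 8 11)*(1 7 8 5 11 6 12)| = 12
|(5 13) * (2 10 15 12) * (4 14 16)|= 12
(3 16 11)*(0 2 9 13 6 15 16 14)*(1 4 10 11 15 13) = [2, 4, 9, 14, 10, 5, 13, 7, 8, 1, 11, 3, 12, 6, 0, 16, 15] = (0 2 9 1 4 10 11 3 14)(6 13)(15 16)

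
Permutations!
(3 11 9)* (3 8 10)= (3 11 9 8 10)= [0, 1, 2, 11, 4, 5, 6, 7, 10, 8, 3, 9]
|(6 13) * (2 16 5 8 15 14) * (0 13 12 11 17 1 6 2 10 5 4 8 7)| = 55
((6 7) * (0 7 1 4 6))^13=((0 7)(1 4 6))^13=(0 7)(1 4 6)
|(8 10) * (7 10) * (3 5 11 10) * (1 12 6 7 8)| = |(1 12 6 7 3 5 11 10)| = 8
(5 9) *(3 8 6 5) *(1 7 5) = (1 7 5 9 3 8 6) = [0, 7, 2, 8, 4, 9, 1, 5, 6, 3]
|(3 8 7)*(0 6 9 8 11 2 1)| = |(0 6 9 8 7 3 11 2 1)| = 9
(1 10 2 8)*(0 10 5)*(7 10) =(0 7 10 2 8 1 5) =[7, 5, 8, 3, 4, 0, 6, 10, 1, 9, 2]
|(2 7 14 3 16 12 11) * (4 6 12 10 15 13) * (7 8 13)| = |(2 8 13 4 6 12 11)(3 16 10 15 7 14)| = 42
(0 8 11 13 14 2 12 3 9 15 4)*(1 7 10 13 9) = (0 8 11 9 15 4)(1 7 10 13 14 2 12 3) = [8, 7, 12, 1, 0, 5, 6, 10, 11, 15, 13, 9, 3, 14, 2, 4]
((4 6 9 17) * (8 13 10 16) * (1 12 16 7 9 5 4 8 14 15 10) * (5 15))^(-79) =(1 4 9 12 6 17 16 15 8 14 10 13 5 7)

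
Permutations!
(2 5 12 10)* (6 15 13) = (2 5 12 10)(6 15 13) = [0, 1, 5, 3, 4, 12, 15, 7, 8, 9, 2, 11, 10, 6, 14, 13]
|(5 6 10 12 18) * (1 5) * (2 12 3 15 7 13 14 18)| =|(1 5 6 10 3 15 7 13 14 18)(2 12)| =10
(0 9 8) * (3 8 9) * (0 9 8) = (0 3)(8 9) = [3, 1, 2, 0, 4, 5, 6, 7, 9, 8]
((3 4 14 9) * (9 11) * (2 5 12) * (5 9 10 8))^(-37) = ((2 9 3 4 14 11 10 8 5 12))^(-37) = (2 4 10 12 3 11 5 9 14 8)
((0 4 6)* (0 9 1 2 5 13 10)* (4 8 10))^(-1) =(0 10 8)(1 9 6 4 13 5 2)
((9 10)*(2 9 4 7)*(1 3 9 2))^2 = (1 9 4)(3 10 7)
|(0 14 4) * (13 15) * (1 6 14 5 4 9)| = |(0 5 4)(1 6 14 9)(13 15)| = 12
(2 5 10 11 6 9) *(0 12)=(0 12)(2 5 10 11 6 9)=[12, 1, 5, 3, 4, 10, 9, 7, 8, 2, 11, 6, 0]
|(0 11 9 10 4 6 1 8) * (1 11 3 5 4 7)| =11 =|(0 3 5 4 6 11 9 10 7 1 8)|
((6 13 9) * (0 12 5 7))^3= (13)(0 7 5 12)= ((0 12 5 7)(6 13 9))^3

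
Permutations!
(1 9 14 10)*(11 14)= [0, 9, 2, 3, 4, 5, 6, 7, 8, 11, 1, 14, 12, 13, 10]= (1 9 11 14 10)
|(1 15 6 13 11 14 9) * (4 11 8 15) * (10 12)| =20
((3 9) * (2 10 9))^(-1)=((2 10 9 3))^(-1)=(2 3 9 10)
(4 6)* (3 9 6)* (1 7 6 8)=[0, 7, 2, 9, 3, 5, 4, 6, 1, 8]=(1 7 6 4 3 9 8)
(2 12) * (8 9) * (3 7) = (2 12)(3 7)(8 9) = [0, 1, 12, 7, 4, 5, 6, 3, 9, 8, 10, 11, 2]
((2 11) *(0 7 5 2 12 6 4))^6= ((0 7 5 2 11 12 6 4))^6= (0 6 11 5)(2 7 4 12)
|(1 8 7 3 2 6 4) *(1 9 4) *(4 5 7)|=|(1 8 4 9 5 7 3 2 6)|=9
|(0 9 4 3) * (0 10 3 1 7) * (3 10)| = 5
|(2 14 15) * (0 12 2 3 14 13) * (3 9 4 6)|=|(0 12 2 13)(3 14 15 9 4 6)|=12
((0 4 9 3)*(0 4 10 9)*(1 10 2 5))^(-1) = ((0 2 5 1 10 9 3 4))^(-1) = (0 4 3 9 10 1 5 2)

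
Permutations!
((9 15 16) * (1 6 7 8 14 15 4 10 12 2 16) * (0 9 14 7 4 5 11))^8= ((0 9 5 11)(1 6 4 10 12 2 16 14 15)(7 8))^8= (1 15 14 16 2 12 10 4 6)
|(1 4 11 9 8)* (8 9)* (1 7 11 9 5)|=12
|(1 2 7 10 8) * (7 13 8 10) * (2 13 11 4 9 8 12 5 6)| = 10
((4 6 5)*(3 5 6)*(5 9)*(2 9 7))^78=((2 9 5 4 3 7))^78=(9)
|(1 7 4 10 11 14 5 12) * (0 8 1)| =|(0 8 1 7 4 10 11 14 5 12)| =10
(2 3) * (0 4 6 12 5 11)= (0 4 6 12 5 11)(2 3)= [4, 1, 3, 2, 6, 11, 12, 7, 8, 9, 10, 0, 5]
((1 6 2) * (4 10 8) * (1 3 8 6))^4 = ((2 3 8 4 10 6))^4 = (2 10 8)(3 6 4)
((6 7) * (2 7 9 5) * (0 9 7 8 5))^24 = ((0 9)(2 8 5)(6 7))^24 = (9)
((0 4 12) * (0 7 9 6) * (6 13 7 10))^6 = (13)(0 4 12 10 6)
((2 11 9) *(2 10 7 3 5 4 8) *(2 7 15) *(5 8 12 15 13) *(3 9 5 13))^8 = (2 5 12)(3 9 8 10 7)(4 15 11)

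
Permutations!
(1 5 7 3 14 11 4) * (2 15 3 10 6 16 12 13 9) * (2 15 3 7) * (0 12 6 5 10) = [12, 10, 3, 14, 1, 2, 16, 0, 8, 15, 5, 4, 13, 9, 11, 7, 6] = (0 12 13 9 15 7)(1 10 5 2 3 14 11 4)(6 16)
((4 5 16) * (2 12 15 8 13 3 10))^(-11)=(2 8 10 15 3 12 13)(4 5 16)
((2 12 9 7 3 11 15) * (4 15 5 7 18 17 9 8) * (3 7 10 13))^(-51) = ((2 12 8 4 15)(3 11 5 10 13)(9 18 17))^(-51) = (18)(2 15 4 8 12)(3 13 10 5 11)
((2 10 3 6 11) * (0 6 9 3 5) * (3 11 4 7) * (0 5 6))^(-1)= ((2 10 6 4 7 3 9 11))^(-1)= (2 11 9 3 7 4 6 10)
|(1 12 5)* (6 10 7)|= 3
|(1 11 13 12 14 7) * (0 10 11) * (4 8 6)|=|(0 10 11 13 12 14 7 1)(4 8 6)|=24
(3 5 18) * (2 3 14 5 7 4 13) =(2 3 7 4 13)(5 18 14) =[0, 1, 3, 7, 13, 18, 6, 4, 8, 9, 10, 11, 12, 2, 5, 15, 16, 17, 14]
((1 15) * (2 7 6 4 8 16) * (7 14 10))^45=((1 15)(2 14 10 7 6 4 8 16))^45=(1 15)(2 4 10 16 6 14 8 7)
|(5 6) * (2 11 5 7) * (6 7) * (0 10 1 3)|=4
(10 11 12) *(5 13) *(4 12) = (4 12 10 11)(5 13) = [0, 1, 2, 3, 12, 13, 6, 7, 8, 9, 11, 4, 10, 5]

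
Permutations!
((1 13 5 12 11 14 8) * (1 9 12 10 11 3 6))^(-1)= (1 6 3 12 9 8 14 11 10 5 13)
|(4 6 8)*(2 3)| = |(2 3)(4 6 8)| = 6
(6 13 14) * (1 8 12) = (1 8 12)(6 13 14) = [0, 8, 2, 3, 4, 5, 13, 7, 12, 9, 10, 11, 1, 14, 6]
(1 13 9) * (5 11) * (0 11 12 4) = (0 11 5 12 4)(1 13 9) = [11, 13, 2, 3, 0, 12, 6, 7, 8, 1, 10, 5, 4, 9]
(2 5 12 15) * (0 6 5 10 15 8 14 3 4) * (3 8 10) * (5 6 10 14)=(0 10 15 2 3 4)(5 12 14 8)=[10, 1, 3, 4, 0, 12, 6, 7, 5, 9, 15, 11, 14, 13, 8, 2]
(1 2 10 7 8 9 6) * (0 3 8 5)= (0 3 8 9 6 1 2 10 7 5)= [3, 2, 10, 8, 4, 0, 1, 5, 9, 6, 7]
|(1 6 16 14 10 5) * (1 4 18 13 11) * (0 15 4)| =|(0 15 4 18 13 11 1 6 16 14 10 5)| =12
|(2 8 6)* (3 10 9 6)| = 6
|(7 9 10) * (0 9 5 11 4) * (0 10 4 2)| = |(0 9 4 10 7 5 11 2)| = 8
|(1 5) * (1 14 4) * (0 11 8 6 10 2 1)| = 10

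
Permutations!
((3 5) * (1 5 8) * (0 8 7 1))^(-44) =(8)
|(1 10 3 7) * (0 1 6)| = 6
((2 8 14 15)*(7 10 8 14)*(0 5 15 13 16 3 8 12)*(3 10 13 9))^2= (0 15 14 3 7 16 12 5 2 9 8 13 10)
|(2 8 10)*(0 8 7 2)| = 6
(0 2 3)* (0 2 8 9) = (0 8 9)(2 3) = [8, 1, 3, 2, 4, 5, 6, 7, 9, 0]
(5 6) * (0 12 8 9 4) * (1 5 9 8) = (0 12 1 5 6 9 4) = [12, 5, 2, 3, 0, 6, 9, 7, 8, 4, 10, 11, 1]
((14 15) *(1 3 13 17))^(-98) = (1 13)(3 17)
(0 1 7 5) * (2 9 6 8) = (0 1 7 5)(2 9 6 8) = [1, 7, 9, 3, 4, 0, 8, 5, 2, 6]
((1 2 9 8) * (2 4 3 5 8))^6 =((1 4 3 5 8)(2 9))^6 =(9)(1 4 3 5 8)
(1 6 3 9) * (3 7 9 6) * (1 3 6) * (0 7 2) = (0 7 9 3 1 6 2) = [7, 6, 0, 1, 4, 5, 2, 9, 8, 3]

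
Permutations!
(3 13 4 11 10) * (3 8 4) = (3 13)(4 11 10 8) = [0, 1, 2, 13, 11, 5, 6, 7, 4, 9, 8, 10, 12, 3]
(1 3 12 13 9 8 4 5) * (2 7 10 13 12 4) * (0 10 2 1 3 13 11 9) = (0 10 11 9 8 1 13)(2 7)(3 4 5) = [10, 13, 7, 4, 5, 3, 6, 2, 1, 8, 11, 9, 12, 0]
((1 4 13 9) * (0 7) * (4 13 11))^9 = (13)(0 7)(4 11)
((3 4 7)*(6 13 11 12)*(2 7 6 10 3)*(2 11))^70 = (2 6 3 12 7 13 4 10 11)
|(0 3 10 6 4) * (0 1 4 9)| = 10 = |(0 3 10 6 9)(1 4)|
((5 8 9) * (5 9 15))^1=((5 8 15))^1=(5 8 15)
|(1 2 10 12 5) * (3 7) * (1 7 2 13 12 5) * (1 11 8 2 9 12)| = |(1 13)(2 10 5 7 3 9 12 11 8)| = 18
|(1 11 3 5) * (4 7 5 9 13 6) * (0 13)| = |(0 13 6 4 7 5 1 11 3 9)| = 10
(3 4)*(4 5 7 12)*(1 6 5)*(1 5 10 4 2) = [0, 6, 1, 5, 3, 7, 10, 12, 8, 9, 4, 11, 2] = (1 6 10 4 3 5 7 12 2)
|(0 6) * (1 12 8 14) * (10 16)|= 4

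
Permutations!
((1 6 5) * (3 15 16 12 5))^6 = (1 5 12 16 15 3 6)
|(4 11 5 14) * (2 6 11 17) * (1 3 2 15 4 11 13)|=15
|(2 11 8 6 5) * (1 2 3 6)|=12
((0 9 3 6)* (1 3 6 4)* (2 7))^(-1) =(0 6 9)(1 4 3)(2 7)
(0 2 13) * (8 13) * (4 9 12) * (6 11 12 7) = (0 2 8 13)(4 9 7 6 11 12) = [2, 1, 8, 3, 9, 5, 11, 6, 13, 7, 10, 12, 4, 0]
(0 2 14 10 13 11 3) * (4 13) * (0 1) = (0 2 14 10 4 13 11 3 1) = [2, 0, 14, 1, 13, 5, 6, 7, 8, 9, 4, 3, 12, 11, 10]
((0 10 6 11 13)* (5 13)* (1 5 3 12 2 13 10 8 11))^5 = ((0 8 11 3 12 2 13)(1 5 10 6))^5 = (0 2 3 8 13 12 11)(1 5 10 6)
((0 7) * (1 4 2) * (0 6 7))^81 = (6 7)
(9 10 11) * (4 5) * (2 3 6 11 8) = (2 3 6 11 9 10 8)(4 5) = [0, 1, 3, 6, 5, 4, 11, 7, 2, 10, 8, 9]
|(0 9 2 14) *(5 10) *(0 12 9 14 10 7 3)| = 9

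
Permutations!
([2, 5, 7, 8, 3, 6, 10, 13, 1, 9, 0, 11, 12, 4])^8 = (0 5 3 7 10 1 4 2 6 8 13)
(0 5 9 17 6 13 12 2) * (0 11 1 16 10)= [5, 16, 11, 3, 4, 9, 13, 7, 8, 17, 0, 1, 2, 12, 14, 15, 10, 6]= (0 5 9 17 6 13 12 2 11 1 16 10)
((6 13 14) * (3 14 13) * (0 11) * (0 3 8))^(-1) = ((0 11 3 14 6 8))^(-1) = (0 8 6 14 3 11)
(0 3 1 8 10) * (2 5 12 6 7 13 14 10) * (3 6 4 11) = (0 6 7 13 14 10)(1 8 2 5 12 4 11 3) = [6, 8, 5, 1, 11, 12, 7, 13, 2, 9, 0, 3, 4, 14, 10]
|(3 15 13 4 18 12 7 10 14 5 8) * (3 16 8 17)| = |(3 15 13 4 18 12 7 10 14 5 17)(8 16)| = 22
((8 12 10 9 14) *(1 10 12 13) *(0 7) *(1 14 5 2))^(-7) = (0 7)(1 5 10 2 9)(8 14 13)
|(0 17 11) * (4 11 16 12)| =|(0 17 16 12 4 11)| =6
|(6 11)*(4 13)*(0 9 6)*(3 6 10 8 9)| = 12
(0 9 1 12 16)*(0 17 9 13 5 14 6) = (0 13 5 14 6)(1 12 16 17 9) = [13, 12, 2, 3, 4, 14, 0, 7, 8, 1, 10, 11, 16, 5, 6, 15, 17, 9]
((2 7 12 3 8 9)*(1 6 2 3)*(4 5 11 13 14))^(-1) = ((1 6 2 7 12)(3 8 9)(4 5 11 13 14))^(-1) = (1 12 7 2 6)(3 9 8)(4 14 13 11 5)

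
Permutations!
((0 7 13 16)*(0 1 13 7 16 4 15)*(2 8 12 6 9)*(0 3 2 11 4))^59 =(0 13 1 16)(2 11 8 4 12 15 6 3 9)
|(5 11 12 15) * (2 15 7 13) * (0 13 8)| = |(0 13 2 15 5 11 12 7 8)| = 9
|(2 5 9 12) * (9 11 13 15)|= |(2 5 11 13 15 9 12)|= 7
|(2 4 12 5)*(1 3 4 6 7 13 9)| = |(1 3 4 12 5 2 6 7 13 9)| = 10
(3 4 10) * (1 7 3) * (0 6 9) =(0 6 9)(1 7 3 4 10) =[6, 7, 2, 4, 10, 5, 9, 3, 8, 0, 1]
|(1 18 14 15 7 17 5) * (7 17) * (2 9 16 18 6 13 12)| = |(1 6 13 12 2 9 16 18 14 15 17 5)| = 12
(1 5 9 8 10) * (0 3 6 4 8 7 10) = (0 3 6 4 8)(1 5 9 7 10) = [3, 5, 2, 6, 8, 9, 4, 10, 0, 7, 1]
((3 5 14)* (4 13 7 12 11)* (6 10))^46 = ((3 5 14)(4 13 7 12 11)(6 10))^46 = (3 5 14)(4 13 7 12 11)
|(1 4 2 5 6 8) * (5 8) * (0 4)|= 10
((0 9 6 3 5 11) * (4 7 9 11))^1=(0 11)(3 5 4 7 9 6)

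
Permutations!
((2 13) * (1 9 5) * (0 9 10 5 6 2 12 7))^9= (0 6 13 7 9 2 12)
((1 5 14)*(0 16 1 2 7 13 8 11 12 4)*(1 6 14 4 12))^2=(0 6 2 13 11 5)(1 4 16 14 7 8)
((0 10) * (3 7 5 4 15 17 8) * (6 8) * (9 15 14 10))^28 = (0 6 5)(3 14 15)(4 9 8)(7 10 17) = ((0 9 15 17 6 8 3 7 5 4 14 10))^28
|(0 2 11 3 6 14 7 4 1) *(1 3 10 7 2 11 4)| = 5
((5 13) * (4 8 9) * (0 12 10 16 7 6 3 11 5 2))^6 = ((0 12 10 16 7 6 3 11 5 13 2)(4 8 9))^6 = (0 3 12 11 10 5 16 13 7 2 6)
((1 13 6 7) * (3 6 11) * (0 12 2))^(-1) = (0 2 12)(1 7 6 3 11 13)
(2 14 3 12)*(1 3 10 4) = [0, 3, 14, 12, 1, 5, 6, 7, 8, 9, 4, 11, 2, 13, 10] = (1 3 12 2 14 10 4)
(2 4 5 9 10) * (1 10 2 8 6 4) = (1 10 8 6 4 5 9 2) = [0, 10, 1, 3, 5, 9, 4, 7, 6, 2, 8]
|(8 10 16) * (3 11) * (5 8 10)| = 2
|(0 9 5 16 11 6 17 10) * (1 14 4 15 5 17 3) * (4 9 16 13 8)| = |(0 16 11 6 3 1 14 9 17 10)(4 15 5 13 8)| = 10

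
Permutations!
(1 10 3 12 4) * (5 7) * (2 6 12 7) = (1 10 3 7 5 2 6 12 4) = [0, 10, 6, 7, 1, 2, 12, 5, 8, 9, 3, 11, 4]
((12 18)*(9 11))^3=(9 11)(12 18)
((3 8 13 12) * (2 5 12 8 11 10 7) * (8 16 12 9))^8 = (2 11 16 9 7 3 13 5 10 12 8)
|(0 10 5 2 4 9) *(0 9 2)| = |(0 10 5)(2 4)| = 6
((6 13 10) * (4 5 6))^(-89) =(4 5 6 13 10)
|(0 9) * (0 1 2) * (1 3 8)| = |(0 9 3 8 1 2)| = 6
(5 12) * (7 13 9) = (5 12)(7 13 9) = [0, 1, 2, 3, 4, 12, 6, 13, 8, 7, 10, 11, 5, 9]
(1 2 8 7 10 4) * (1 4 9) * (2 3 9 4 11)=(1 3 9)(2 8 7 10 4 11)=[0, 3, 8, 9, 11, 5, 6, 10, 7, 1, 4, 2]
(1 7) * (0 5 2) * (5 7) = (0 7 1 5 2) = [7, 5, 0, 3, 4, 2, 6, 1]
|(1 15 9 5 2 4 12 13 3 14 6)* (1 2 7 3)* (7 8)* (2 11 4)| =13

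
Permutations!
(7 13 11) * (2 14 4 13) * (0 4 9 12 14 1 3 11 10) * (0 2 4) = (1 3 11 7 4 13 10 2)(9 12 14) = [0, 3, 1, 11, 13, 5, 6, 4, 8, 12, 2, 7, 14, 10, 9]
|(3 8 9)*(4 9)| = 4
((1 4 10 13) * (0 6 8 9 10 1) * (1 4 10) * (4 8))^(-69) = ((0 6 4 8 9 1 10 13))^(-69) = (0 8 10 6 9 13 4 1)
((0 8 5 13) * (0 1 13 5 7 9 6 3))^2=(13)(0 7 6)(3 8 9)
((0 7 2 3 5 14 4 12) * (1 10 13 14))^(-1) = ((0 7 2 3 5 1 10 13 14 4 12))^(-1) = (0 12 4 14 13 10 1 5 3 2 7)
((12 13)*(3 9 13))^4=((3 9 13 12))^4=(13)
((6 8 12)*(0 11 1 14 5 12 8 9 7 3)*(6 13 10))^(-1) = ((0 11 1 14 5 12 13 10 6 9 7 3))^(-1) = (0 3 7 9 6 10 13 12 5 14 1 11)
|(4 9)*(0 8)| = 2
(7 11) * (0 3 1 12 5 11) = (0 3 1 12 5 11 7) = [3, 12, 2, 1, 4, 11, 6, 0, 8, 9, 10, 7, 5]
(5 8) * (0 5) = (0 5 8) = [5, 1, 2, 3, 4, 8, 6, 7, 0]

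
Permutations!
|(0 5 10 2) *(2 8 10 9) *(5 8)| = |(0 8 10 5 9 2)| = 6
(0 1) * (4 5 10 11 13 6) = (0 1)(4 5 10 11 13 6) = [1, 0, 2, 3, 5, 10, 4, 7, 8, 9, 11, 13, 12, 6]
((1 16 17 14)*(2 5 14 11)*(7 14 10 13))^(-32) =((1 16 17 11 2 5 10 13 7 14))^(-32) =(1 7 10 2 17)(5 11 16 14 13)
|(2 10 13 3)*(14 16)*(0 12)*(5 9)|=4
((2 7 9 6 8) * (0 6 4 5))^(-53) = (0 2 4 6 7 5 8 9) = ((0 6 8 2 7 9 4 5))^(-53)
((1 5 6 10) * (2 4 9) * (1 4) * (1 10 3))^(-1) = (1 3 6 5)(2 9 4 10)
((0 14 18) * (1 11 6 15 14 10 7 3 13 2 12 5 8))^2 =((0 10 7 3 13 2 12 5 8 1 11 6 15 14 18))^2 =(0 7 13 12 8 11 15 18 10 3 2 5 1 6 14)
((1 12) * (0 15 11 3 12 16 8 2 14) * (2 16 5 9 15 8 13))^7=((0 8 16 13 2 14)(1 5 9 15 11 3 12))^7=(0 8 16 13 2 14)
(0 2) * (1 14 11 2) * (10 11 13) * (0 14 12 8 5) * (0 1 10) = [10, 12, 14, 3, 4, 1, 6, 7, 5, 9, 11, 2, 8, 0, 13] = (0 10 11 2 14 13)(1 12 8 5)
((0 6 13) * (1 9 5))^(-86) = (0 6 13)(1 9 5)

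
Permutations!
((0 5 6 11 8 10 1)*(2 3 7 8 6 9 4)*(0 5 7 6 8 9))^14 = ((0 7 9 4 2 3 6 11 8 10 1 5))^14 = (0 9 2 6 8 1)(3 11 10 5 7 4)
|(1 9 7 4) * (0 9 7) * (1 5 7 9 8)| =|(0 8 1 9)(4 5 7)| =12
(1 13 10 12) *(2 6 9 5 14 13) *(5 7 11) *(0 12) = (0 12 1 2 6 9 7 11 5 14 13 10) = [12, 2, 6, 3, 4, 14, 9, 11, 8, 7, 0, 5, 1, 10, 13]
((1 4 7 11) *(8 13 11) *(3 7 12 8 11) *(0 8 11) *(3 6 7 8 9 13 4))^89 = (0 7 6 13 9)(1 11 12 4 8 3)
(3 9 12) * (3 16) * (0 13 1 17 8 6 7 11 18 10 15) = (0 13 1 17 8 6 7 11 18 10 15)(3 9 12 16) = [13, 17, 2, 9, 4, 5, 7, 11, 6, 12, 15, 18, 16, 1, 14, 0, 3, 8, 10]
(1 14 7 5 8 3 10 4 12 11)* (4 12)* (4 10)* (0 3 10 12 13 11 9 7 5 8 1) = (0 3 4 12 9 7 8 10 13 11)(1 14 5) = [3, 14, 2, 4, 12, 1, 6, 8, 10, 7, 13, 0, 9, 11, 5]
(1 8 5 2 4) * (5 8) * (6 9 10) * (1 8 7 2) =[0, 5, 4, 3, 8, 1, 9, 2, 7, 10, 6] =(1 5)(2 4 8 7)(6 9 10)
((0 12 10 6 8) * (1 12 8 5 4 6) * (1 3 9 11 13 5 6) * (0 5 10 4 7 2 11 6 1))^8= ((0 8 5 7 2 11 13 10 3 9 6 1 12 4))^8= (0 3 5 6 2 12 13)(1 11 4 10 8 9 7)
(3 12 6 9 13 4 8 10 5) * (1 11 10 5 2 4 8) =(1 11 10 2 4)(3 12 6 9 13 8 5) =[0, 11, 4, 12, 1, 3, 9, 7, 5, 13, 2, 10, 6, 8]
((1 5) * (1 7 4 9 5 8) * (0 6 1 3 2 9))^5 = (0 2)(1 5)(3 4)(6 9)(7 8)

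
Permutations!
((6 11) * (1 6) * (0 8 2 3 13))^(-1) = (0 13 3 2 8)(1 11 6)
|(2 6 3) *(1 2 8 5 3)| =|(1 2 6)(3 8 5)| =3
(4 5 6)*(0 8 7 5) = [8, 1, 2, 3, 0, 6, 4, 5, 7] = (0 8 7 5 6 4)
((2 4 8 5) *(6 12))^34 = ((2 4 8 5)(6 12))^34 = (12)(2 8)(4 5)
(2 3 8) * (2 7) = (2 3 8 7) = [0, 1, 3, 8, 4, 5, 6, 2, 7]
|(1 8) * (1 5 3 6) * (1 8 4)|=4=|(1 4)(3 6 8 5)|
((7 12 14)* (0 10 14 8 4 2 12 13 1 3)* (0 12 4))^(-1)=((0 10 14 7 13 1 3 12 8)(2 4))^(-1)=(0 8 12 3 1 13 7 14 10)(2 4)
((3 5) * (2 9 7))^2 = (2 7 9)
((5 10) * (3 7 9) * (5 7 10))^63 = ((3 10 7 9))^63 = (3 9 7 10)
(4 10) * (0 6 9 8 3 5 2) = (0 6 9 8 3 5 2)(4 10) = [6, 1, 0, 5, 10, 2, 9, 7, 3, 8, 4]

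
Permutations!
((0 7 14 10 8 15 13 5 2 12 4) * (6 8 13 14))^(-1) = (0 4 12 2 5 13 10 14 15 8 6 7)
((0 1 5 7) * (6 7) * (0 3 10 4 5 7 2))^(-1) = (0 2 6 5 4 10 3 7 1) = ((0 1 7 3 10 4 5 6 2))^(-1)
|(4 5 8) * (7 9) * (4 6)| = |(4 5 8 6)(7 9)| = 4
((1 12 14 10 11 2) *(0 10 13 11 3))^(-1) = (0 3 10)(1 2 11 13 14 12)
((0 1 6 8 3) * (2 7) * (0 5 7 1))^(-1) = (1 2 7 5 3 8 6)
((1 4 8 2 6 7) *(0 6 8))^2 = ((0 6 7 1 4)(2 8))^2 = (8)(0 7 4 6 1)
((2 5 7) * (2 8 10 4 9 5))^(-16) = ((4 9 5 7 8 10))^(-16) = (4 5 8)(7 10 9)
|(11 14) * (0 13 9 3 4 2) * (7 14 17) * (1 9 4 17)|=28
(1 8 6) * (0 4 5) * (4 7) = [7, 8, 2, 3, 5, 0, 1, 4, 6] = (0 7 4 5)(1 8 6)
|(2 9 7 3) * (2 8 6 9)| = 5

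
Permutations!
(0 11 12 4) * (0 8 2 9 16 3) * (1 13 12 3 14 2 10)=(0 11 3)(1 13 12 4 8 10)(2 9 16 14)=[11, 13, 9, 0, 8, 5, 6, 7, 10, 16, 1, 3, 4, 12, 2, 15, 14]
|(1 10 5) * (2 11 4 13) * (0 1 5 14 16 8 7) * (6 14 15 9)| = 20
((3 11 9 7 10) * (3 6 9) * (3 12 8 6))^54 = (3 7 6 12)(8 11 10 9)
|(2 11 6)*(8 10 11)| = 5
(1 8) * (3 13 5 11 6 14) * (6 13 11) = [0, 8, 2, 11, 4, 6, 14, 7, 1, 9, 10, 13, 12, 5, 3] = (1 8)(3 11 13 5 6 14)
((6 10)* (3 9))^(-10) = (10)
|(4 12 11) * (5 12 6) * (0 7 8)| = 15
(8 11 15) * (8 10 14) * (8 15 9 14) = [0, 1, 2, 3, 4, 5, 6, 7, 11, 14, 8, 9, 12, 13, 15, 10] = (8 11 9 14 15 10)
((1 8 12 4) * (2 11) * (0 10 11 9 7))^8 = (12)(0 11 9)(2 7 10)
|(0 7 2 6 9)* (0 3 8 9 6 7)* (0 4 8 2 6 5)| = 9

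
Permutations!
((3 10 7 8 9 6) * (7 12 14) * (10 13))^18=(14)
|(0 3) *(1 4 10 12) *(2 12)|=|(0 3)(1 4 10 2 12)|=10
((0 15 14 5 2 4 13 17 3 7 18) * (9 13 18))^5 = (0 4 5 15 18 2 14)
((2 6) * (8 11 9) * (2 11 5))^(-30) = ((2 6 11 9 8 5))^(-30) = (11)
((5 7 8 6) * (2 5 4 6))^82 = (2 7)(5 8)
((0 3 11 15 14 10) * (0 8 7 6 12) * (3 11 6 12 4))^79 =((0 11 15 14 10 8 7 12)(3 6 4))^79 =(0 12 7 8 10 14 15 11)(3 6 4)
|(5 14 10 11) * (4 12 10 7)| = 7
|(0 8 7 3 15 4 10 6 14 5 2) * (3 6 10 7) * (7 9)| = 11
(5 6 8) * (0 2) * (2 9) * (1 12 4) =(0 9 2)(1 12 4)(5 6 8) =[9, 12, 0, 3, 1, 6, 8, 7, 5, 2, 10, 11, 4]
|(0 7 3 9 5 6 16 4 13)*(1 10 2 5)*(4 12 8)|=|(0 7 3 9 1 10 2 5 6 16 12 8 4 13)|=14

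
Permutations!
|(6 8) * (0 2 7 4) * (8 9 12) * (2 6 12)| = 6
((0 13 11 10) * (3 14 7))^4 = (3 14 7)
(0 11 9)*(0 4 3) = (0 11 9 4 3) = [11, 1, 2, 0, 3, 5, 6, 7, 8, 4, 10, 9]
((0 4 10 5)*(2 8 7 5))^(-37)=(0 7 2 4 5 8 10)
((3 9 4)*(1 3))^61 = ((1 3 9 4))^61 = (1 3 9 4)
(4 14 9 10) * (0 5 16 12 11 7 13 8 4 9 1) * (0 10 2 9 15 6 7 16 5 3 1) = (0 3 1 10 15 6 7 13 8 4 14)(2 9)(11 16 12) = [3, 10, 9, 1, 14, 5, 7, 13, 4, 2, 15, 16, 11, 8, 0, 6, 12]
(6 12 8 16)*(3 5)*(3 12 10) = (3 5 12 8 16 6 10) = [0, 1, 2, 5, 4, 12, 10, 7, 16, 9, 3, 11, 8, 13, 14, 15, 6]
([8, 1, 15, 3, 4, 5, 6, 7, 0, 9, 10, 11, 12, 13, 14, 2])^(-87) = [8, 1, 15, 3, 4, 5, 6, 7, 0, 9, 10, 11, 12, 13, 14, 2]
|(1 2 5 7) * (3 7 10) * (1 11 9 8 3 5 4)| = 30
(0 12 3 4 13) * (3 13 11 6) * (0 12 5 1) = (0 5 1)(3 4 11 6)(12 13) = [5, 0, 2, 4, 11, 1, 3, 7, 8, 9, 10, 6, 13, 12]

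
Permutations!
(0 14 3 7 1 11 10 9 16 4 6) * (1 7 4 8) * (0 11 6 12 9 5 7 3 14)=[0, 6, 2, 4, 12, 7, 11, 3, 1, 16, 5, 10, 9, 13, 14, 15, 8]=(1 6 11 10 5 7 3 4 12 9 16 8)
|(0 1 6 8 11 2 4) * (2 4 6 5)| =8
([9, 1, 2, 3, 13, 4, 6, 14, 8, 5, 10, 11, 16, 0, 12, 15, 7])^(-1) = [13, 1, 2, 3, 5, 9, 6, 16, 8, 0, 10, 11, 14, 4, 7, 15, 12]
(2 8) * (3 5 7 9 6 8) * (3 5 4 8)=(2 5 7 9 6 3 4 8)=[0, 1, 5, 4, 8, 7, 3, 9, 2, 6]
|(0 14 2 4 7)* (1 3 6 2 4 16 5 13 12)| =8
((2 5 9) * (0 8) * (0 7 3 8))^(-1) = (2 9 5)(3 7 8)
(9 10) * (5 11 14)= (5 11 14)(9 10)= [0, 1, 2, 3, 4, 11, 6, 7, 8, 10, 9, 14, 12, 13, 5]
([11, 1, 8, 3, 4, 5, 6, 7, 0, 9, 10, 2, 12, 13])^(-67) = (13)(0 11 2 8)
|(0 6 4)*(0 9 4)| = 2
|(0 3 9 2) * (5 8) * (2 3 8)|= |(0 8 5 2)(3 9)|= 4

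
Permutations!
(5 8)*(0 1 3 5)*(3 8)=(0 1 8)(3 5)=[1, 8, 2, 5, 4, 3, 6, 7, 0]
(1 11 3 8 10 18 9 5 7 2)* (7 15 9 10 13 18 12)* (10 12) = (1 11 3 8 13 18 12 7 2)(5 15 9) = [0, 11, 1, 8, 4, 15, 6, 2, 13, 5, 10, 3, 7, 18, 14, 9, 16, 17, 12]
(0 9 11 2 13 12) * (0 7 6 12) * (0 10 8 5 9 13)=(0 13 10 8 5 9 11 2)(6 12 7)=[13, 1, 0, 3, 4, 9, 12, 6, 5, 11, 8, 2, 7, 10]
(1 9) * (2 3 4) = (1 9)(2 3 4) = [0, 9, 3, 4, 2, 5, 6, 7, 8, 1]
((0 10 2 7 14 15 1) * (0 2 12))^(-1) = (0 12 10)(1 15 14 7 2)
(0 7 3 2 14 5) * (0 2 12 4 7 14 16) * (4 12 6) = (0 14 5 2 16)(3 6 4 7) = [14, 1, 16, 6, 7, 2, 4, 3, 8, 9, 10, 11, 12, 13, 5, 15, 0]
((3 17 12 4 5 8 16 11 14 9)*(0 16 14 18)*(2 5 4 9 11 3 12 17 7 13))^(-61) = (0 2 18 13 11 7 14 3 8 16 5)(9 12)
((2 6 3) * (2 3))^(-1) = ((2 6))^(-1) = (2 6)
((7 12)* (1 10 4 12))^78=(1 12 10 7 4)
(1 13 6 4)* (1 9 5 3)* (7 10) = (1 13 6 4 9 5 3)(7 10) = [0, 13, 2, 1, 9, 3, 4, 10, 8, 5, 7, 11, 12, 6]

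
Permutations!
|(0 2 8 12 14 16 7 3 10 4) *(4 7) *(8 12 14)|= |(0 2 12 8 14 16 4)(3 10 7)|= 21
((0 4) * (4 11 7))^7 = (0 4 7 11)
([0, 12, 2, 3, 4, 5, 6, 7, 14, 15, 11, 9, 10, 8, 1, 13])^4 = (1 9 14 11 8 10 13 12 15)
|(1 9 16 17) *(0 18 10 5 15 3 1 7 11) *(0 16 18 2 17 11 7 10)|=|(0 2 17 10 5 15 3 1 9 18)(11 16)|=10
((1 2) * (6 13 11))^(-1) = ((1 2)(6 13 11))^(-1) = (1 2)(6 11 13)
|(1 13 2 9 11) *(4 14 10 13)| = |(1 4 14 10 13 2 9 11)| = 8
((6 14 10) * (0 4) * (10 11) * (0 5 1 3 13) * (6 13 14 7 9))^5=(0 14 4 11 5 10 1 13 3)(6 9 7)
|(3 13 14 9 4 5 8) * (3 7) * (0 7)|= |(0 7 3 13 14 9 4 5 8)|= 9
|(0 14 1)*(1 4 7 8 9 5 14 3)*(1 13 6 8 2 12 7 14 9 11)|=42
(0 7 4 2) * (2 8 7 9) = (0 9 2)(4 8 7) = [9, 1, 0, 3, 8, 5, 6, 4, 7, 2]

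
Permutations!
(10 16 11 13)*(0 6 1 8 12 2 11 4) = (0 6 1 8 12 2 11 13 10 16 4) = [6, 8, 11, 3, 0, 5, 1, 7, 12, 9, 16, 13, 2, 10, 14, 15, 4]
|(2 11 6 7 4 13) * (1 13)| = |(1 13 2 11 6 7 4)| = 7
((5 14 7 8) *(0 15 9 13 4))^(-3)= ((0 15 9 13 4)(5 14 7 8))^(-3)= (0 9 4 15 13)(5 14 7 8)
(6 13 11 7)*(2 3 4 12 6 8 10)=[0, 1, 3, 4, 12, 5, 13, 8, 10, 9, 2, 7, 6, 11]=(2 3 4 12 6 13 11 7 8 10)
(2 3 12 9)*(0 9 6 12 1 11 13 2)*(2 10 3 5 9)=[2, 11, 5, 1, 4, 9, 12, 7, 8, 0, 3, 13, 6, 10]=(0 2 5 9)(1 11 13 10 3)(6 12)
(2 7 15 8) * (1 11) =(1 11)(2 7 15 8) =[0, 11, 7, 3, 4, 5, 6, 15, 2, 9, 10, 1, 12, 13, 14, 8]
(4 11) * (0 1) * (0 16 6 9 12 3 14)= [1, 16, 2, 14, 11, 5, 9, 7, 8, 12, 10, 4, 3, 13, 0, 15, 6]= (0 1 16 6 9 12 3 14)(4 11)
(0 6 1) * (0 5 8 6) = (1 5 8 6) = [0, 5, 2, 3, 4, 8, 1, 7, 6]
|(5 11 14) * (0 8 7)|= 3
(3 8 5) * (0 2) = [2, 1, 0, 8, 4, 3, 6, 7, 5] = (0 2)(3 8 5)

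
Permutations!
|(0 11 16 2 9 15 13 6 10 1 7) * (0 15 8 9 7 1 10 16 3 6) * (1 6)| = |(0 11 3 1 6 16 2 7 15 13)(8 9)| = 10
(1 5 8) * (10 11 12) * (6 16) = [0, 5, 2, 3, 4, 8, 16, 7, 1, 9, 11, 12, 10, 13, 14, 15, 6] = (1 5 8)(6 16)(10 11 12)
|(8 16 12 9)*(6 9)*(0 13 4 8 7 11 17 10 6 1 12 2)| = |(0 13 4 8 16 2)(1 12)(6 9 7 11 17 10)| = 6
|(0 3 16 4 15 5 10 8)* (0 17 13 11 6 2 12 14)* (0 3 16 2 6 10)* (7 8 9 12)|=|(0 16 4 15 5)(2 7 8 17 13 11 10 9 12 14 3)|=55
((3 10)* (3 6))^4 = (3 10 6)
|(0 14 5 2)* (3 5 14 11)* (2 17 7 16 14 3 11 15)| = |(0 15 2)(3 5 17 7 16 14)| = 6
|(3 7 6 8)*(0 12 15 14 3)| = |(0 12 15 14 3 7 6 8)| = 8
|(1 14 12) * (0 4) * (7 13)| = 6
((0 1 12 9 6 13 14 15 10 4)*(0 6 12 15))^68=((0 1 15 10 4 6 13 14)(9 12))^68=(0 4)(1 6)(10 14)(13 15)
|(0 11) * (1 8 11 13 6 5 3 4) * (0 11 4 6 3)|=15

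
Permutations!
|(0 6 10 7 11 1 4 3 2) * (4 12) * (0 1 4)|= 10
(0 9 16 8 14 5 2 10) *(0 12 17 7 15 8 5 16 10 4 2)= (0 9 10 12 17 7 15 8 14 16 5)(2 4)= [9, 1, 4, 3, 2, 0, 6, 15, 14, 10, 12, 11, 17, 13, 16, 8, 5, 7]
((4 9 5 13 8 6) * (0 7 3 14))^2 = (0 3)(4 5 8)(6 9 13)(7 14)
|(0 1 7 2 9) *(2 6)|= |(0 1 7 6 2 9)|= 6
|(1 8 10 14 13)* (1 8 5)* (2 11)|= 4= |(1 5)(2 11)(8 10 14 13)|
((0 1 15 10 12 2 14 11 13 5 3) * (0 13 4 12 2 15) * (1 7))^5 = (0 1 7)(2 15 4 14 10 12 11)(3 5 13)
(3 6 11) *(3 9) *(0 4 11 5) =(0 4 11 9 3 6 5) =[4, 1, 2, 6, 11, 0, 5, 7, 8, 3, 10, 9]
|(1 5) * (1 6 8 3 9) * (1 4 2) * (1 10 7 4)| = 12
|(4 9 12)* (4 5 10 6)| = |(4 9 12 5 10 6)| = 6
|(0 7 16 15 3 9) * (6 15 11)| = |(0 7 16 11 6 15 3 9)| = 8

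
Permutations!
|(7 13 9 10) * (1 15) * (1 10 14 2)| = 8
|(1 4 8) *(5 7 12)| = 3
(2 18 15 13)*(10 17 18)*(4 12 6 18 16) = (2 10 17 16 4 12 6 18 15 13) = [0, 1, 10, 3, 12, 5, 18, 7, 8, 9, 17, 11, 6, 2, 14, 13, 4, 16, 15]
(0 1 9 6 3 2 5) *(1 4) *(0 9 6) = [4, 6, 5, 2, 1, 9, 3, 7, 8, 0] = (0 4 1 6 3 2 5 9)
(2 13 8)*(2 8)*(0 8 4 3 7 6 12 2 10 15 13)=(0 8 4 3 7 6 12 2)(10 15 13)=[8, 1, 0, 7, 3, 5, 12, 6, 4, 9, 15, 11, 2, 10, 14, 13]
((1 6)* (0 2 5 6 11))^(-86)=((0 2 5 6 1 11))^(-86)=(0 1 5)(2 11 6)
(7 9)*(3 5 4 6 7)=(3 5 4 6 7 9)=[0, 1, 2, 5, 6, 4, 7, 9, 8, 3]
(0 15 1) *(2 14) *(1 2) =(0 15 2 14 1) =[15, 0, 14, 3, 4, 5, 6, 7, 8, 9, 10, 11, 12, 13, 1, 2]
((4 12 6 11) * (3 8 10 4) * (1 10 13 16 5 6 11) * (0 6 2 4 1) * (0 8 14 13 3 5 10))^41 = (0 13 6 16 8 10 3 1 14)(2 4 12 11 5)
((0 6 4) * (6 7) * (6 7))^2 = (7)(0 4 6)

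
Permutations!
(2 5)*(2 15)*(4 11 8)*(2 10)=(2 5 15 10)(4 11 8)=[0, 1, 5, 3, 11, 15, 6, 7, 4, 9, 2, 8, 12, 13, 14, 10]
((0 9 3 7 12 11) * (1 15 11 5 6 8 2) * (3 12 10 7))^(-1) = (0 11 15 1 2 8 6 5 12 9)(7 10)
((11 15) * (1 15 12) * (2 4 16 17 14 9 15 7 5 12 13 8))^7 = ((1 7 5 12)(2 4 16 17 14 9 15 11 13 8))^7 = (1 12 5 7)(2 11 14 4 13 9 16 8 15 17)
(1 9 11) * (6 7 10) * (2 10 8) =[0, 9, 10, 3, 4, 5, 7, 8, 2, 11, 6, 1] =(1 9 11)(2 10 6 7 8)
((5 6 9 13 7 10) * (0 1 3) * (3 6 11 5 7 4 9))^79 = (0 3 6 1)(4 9 13)(5 11)(7 10)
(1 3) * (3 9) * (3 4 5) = (1 9 4 5 3) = [0, 9, 2, 1, 5, 3, 6, 7, 8, 4]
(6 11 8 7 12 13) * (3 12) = (3 12 13 6 11 8 7) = [0, 1, 2, 12, 4, 5, 11, 3, 7, 9, 10, 8, 13, 6]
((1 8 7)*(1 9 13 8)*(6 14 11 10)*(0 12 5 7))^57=(0 12 5 7 9 13 8)(6 14 11 10)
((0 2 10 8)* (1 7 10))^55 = (0 2 1 7 10 8)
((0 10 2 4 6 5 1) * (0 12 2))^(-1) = (0 10)(1 5 6 4 2 12)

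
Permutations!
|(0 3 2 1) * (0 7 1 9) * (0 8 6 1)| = 8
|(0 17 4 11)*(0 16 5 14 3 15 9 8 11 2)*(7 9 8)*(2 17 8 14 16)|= |(0 8 11 2)(3 15 14)(4 17)(5 16)(7 9)|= 12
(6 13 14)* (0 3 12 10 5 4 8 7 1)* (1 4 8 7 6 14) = [3, 0, 2, 12, 7, 8, 13, 4, 6, 9, 5, 11, 10, 1, 14] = (14)(0 3 12 10 5 8 6 13 1)(4 7)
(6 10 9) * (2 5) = (2 5)(6 10 9) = [0, 1, 5, 3, 4, 2, 10, 7, 8, 6, 9]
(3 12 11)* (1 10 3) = (1 10 3 12 11) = [0, 10, 2, 12, 4, 5, 6, 7, 8, 9, 3, 1, 11]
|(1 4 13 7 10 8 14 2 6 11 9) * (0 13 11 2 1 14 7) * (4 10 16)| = 18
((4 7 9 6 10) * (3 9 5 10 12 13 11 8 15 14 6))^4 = ((3 9)(4 7 5 10)(6 12 13 11 8 15 14))^4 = (6 8 12 15 13 14 11)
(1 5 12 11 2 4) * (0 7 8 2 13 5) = (0 7 8 2 4 1)(5 12 11 13) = [7, 0, 4, 3, 1, 12, 6, 8, 2, 9, 10, 13, 11, 5]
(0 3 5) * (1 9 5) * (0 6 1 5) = (0 3 5 6 1 9) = [3, 9, 2, 5, 4, 6, 1, 7, 8, 0]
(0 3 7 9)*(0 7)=(0 3)(7 9)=[3, 1, 2, 0, 4, 5, 6, 9, 8, 7]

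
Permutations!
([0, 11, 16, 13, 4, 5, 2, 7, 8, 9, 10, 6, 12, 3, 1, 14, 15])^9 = (1 6 16 14 11 2 15)(3 13)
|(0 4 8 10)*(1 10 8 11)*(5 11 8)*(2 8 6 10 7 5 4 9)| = 28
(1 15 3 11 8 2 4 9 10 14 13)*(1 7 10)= (1 15 3 11 8 2 4 9)(7 10 14 13)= [0, 15, 4, 11, 9, 5, 6, 10, 2, 1, 14, 8, 12, 7, 13, 3]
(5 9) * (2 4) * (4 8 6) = (2 8 6 4)(5 9) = [0, 1, 8, 3, 2, 9, 4, 7, 6, 5]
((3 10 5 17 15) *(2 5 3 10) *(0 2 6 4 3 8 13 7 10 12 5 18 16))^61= ((0 2 18 16)(3 6 4)(5 17 15 12)(7 10 8 13))^61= (0 2 18 16)(3 6 4)(5 17 15 12)(7 10 8 13)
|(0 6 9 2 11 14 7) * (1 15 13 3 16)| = 35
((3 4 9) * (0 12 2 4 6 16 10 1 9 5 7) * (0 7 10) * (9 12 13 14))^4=(0 3 13 6 14 16 9)(1 5 2)(4 12 10)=((0 13 14 9 3 6 16)(1 12 2 4 5 10))^4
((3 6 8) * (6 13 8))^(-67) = (3 8 13)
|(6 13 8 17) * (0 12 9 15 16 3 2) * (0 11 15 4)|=20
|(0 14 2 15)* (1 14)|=5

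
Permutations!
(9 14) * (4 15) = (4 15)(9 14) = [0, 1, 2, 3, 15, 5, 6, 7, 8, 14, 10, 11, 12, 13, 9, 4]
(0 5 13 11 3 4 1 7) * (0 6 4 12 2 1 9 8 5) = (1 7 6 4 9 8 5 13 11 3 12 2) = [0, 7, 1, 12, 9, 13, 4, 6, 5, 8, 10, 3, 2, 11]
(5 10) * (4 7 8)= [0, 1, 2, 3, 7, 10, 6, 8, 4, 9, 5]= (4 7 8)(5 10)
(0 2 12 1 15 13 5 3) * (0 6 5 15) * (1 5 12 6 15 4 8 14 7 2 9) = (0 9 1)(2 6 12 5 3 15 13 4 8 14 7) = [9, 0, 6, 15, 8, 3, 12, 2, 14, 1, 10, 11, 5, 4, 7, 13]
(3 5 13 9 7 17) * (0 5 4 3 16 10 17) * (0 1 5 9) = (0 9 7 1 5 13)(3 4)(10 17 16) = [9, 5, 2, 4, 3, 13, 6, 1, 8, 7, 17, 11, 12, 0, 14, 15, 10, 16]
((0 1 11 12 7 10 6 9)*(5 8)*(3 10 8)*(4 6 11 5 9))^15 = ((0 1 5 3 10 11 12 7 8 9)(4 6))^15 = (0 11)(1 12)(3 8)(4 6)(5 7)(9 10)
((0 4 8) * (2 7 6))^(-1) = ((0 4 8)(2 7 6))^(-1) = (0 8 4)(2 6 7)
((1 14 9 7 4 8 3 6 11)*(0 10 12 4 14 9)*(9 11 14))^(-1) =(0 14 6 3 8 4 12 10)(1 11)(7 9)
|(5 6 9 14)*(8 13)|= |(5 6 9 14)(8 13)|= 4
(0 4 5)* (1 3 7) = [4, 3, 2, 7, 5, 0, 6, 1] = (0 4 5)(1 3 7)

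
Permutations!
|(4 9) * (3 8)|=2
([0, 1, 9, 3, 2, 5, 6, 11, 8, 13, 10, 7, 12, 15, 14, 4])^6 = [0, 1, 9, 3, 2, 5, 6, 7, 8, 13, 10, 11, 12, 15, 14, 4]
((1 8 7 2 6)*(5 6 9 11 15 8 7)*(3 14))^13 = (1 11 6 9 5 2 8 7 15)(3 14)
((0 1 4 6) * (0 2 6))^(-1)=(0 4 1)(2 6)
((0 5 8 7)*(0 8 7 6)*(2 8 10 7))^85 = (7 10)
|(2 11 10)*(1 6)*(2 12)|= 4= |(1 6)(2 11 10 12)|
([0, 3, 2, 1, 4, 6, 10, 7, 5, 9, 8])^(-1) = [0, 3, 2, 1, 4, 8, 5, 7, 10, 9, 6]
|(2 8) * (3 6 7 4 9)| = 10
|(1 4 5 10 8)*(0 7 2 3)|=20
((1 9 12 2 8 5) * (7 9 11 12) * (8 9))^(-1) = (1 5 8 7 9 2 12 11)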